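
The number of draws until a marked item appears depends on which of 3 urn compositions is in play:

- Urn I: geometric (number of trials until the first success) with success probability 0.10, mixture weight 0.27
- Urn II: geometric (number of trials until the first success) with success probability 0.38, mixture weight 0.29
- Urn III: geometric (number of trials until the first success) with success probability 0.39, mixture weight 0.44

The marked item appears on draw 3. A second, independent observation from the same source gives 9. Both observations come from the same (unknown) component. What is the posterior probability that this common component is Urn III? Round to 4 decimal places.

0.2697

Apply Bayes' rule: the posterior for each component is proportional to its prior times its likelihood at x.
Since both observations come from the same component, the likelihood for component k is f_k(x₁)·f_k(x₂).
  p_I = [0.081] × [0.0430467] = 0.00348678
  p_II = [0.146072] × [0.00829692] = 0.00121195
  p_III = [0.145119] × [0.00747659] = 0.00108499
Multiply by the mixture weights:
  π_I·p_I = 0.27 × 0.00348678 = 0.000941432
  π_II·p_II = 0.29 × 0.00121195 = 0.000351465
  π_III·p_III = 0.44 × 0.00108499 = 0.000477398
Denominator: 0.000941432 + 0.000351465 + 0.000477398 = 0.00177029
Responsibility of Urn III: 0.000477398 / 0.00177029 ≈ 0.2697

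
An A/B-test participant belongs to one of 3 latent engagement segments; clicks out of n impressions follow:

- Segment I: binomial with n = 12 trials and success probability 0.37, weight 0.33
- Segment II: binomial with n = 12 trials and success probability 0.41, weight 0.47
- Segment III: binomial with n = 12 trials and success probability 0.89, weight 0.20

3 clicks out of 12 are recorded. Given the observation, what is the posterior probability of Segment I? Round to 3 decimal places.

0.482

Apply Bayes' rule: the posterior for each component is proportional to its prior times its likelihood at x.
Evaluate each component's likelihood at the observed value:
  f_I = C(12,3)·0.37^3·0.63^9 = 220·0.050653·0.0156338 = 0.174218
  f_II = C(12,3)·0.41^3·0.59^9 = 220·0.068921·0.008663 = 0.131354
  f_III = C(12,3)·0.89^3·0.11^9 = 220·0.704969·2.35795e-09 = 3.65702e-07
Multiply by the mixture weights:
  π_I·f_I = 0.33 × 0.174218 = 0.0574919
  π_II·f_II = 0.47 × 0.131354 = 0.0617362
  π_III·f_III = 0.20 × 3.65702e-07 = 7.31403e-08
Marginal: 0.0574919 + 0.0617362 + 7.31403e-08 = 0.119228
P(Segment I | 3 clicks out of 12) = 0.0574919 / 0.119228 ≈ 0.482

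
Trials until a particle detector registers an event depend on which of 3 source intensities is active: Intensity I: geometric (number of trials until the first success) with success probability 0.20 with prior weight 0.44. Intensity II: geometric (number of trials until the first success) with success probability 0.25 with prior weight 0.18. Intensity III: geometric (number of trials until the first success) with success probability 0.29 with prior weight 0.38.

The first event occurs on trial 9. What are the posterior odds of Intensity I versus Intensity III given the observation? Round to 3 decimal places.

2.075

Posterior odds = (w_i f_i(x)) / (w_j f_j(x)); the normalising sum cancels.
Evaluate each component's likelihood at the observed value:
  f_I = 0.0335544
  f_II = 0.0250282
  f_III = 0.0187269
Posterior odds = (w_I·f_I) / (w_III·f_III) = (0.44·0.0335544) / (0.38·0.0187269) = 0.014764 / 0.0071162 ≈ 2.075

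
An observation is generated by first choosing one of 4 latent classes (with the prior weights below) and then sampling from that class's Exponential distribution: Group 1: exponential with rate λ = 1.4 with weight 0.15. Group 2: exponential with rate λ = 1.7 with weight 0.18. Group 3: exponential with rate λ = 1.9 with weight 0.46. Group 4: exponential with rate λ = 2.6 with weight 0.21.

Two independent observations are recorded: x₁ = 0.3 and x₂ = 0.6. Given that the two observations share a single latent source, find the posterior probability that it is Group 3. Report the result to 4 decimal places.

P(component k | x) = P(Z=k)·f_k(x) / marginal(x), where marginal(x) = Σ_j P(Z=j)·f_j(x).
Since both observations come from the same component, the likelihood for component k is f_k(x₁)·f_k(x₂).
  L_1 = [1.4·e^(−1.4·0.3) = 1.4·e^(−0.4200) = 0.919866] × [0.604395] = 0.555962
  L_2 = [1.7·e^(−1.7·0.3) = 1.7·e^(−0.5100) = 1.02084] × [0.613011] = 0.625788
  L_3 = [1.9·e^(−1.9·0.3) = 1.9·e^(−0.5700) = 1.0745] × [0.607656] = 0.652926
  L_4 = [2.6·e^(−2.6·0.3) = 2.6·e^(−0.7800) = 1.19186] × [0.546354] = 0.651175
Unnormalised posteriors:
  P(Z=1)·L_1 = 0.15 × 0.555962 = 0.0833943
  P(Z=2)·L_2 = 0.18 × 0.625788 = 0.112642
  P(Z=3)·L_3 = 0.46 × 0.652926 = 0.300346
  P(Z=4)·L_4 = 0.21 × 0.651175 = 0.136747
Denominator: 0.0833943 + 0.112642 + 0.300346 + 0.136747 = 0.633129
P(Group 3 | data) ≈ 0.4744

0.4744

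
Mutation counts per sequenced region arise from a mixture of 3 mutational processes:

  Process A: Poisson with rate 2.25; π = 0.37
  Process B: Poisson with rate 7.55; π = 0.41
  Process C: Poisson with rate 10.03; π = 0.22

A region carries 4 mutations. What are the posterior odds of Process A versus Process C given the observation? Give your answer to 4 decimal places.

10.1886

Posterior odds = (P(Z=i) f_i(x)) / (P(Z=j) f_j(x)); the normalising sum cancels.
Component likelihoods at x = 4 mutations:
  f_A = 0.112553
  f_B = 0.0712284
  f_C = 0.0185789
Posterior odds = (P(Z=A)·f_A) / (P(Z=C)·f_C) = (0.37·0.112553) / (0.22·0.0185789) = 0.0416445 / 0.00408735 ≈ 10.1886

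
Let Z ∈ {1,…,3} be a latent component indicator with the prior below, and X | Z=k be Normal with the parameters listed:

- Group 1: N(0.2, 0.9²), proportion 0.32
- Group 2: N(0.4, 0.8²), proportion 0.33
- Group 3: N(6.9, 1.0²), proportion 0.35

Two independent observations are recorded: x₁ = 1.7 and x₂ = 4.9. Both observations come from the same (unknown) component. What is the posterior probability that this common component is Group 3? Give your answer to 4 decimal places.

0.3181

By Bayes' theorem, P(k | x) = π_k f_k(x) / Σ_j π_j f_j(x).
Since both observations come from the same component, the likelihood for component k is f_k(x₁)·f_k(x₂).
  L_1 = [(1/(0.9·√(2π)))·exp(−(1.7−0.2)²/(2·0.9²)) = 0.443269·exp(-1.38889) = 0.11053] × [5.30535e-07] = 5.86401e-08
  L_2 = [(1/(0.8·√(2π)))·exp(−(1.7−0.4)²/(2·0.8²)) = 0.498678·exp(-1.32031) = 0.133173] × [6.71654e-08] = 8.94461e-09
  L_3 = [(1/(1.0·√(2π)))·exp(−(1.7−6.9)²/(2·1.0²)) = 0.398942·exp(-13.52000) = 5.36104e-07] × [0.053991] = 2.89447e-08
Weight by the priors:
  π_1·L_1 = 0.32 × 5.86401e-08 = 1.87648e-08
  π_2·L_2 = 0.33 × 8.94461e-09 = 2.95172e-09
  π_3·L_3 = 0.35 × 2.89447e-08 = 1.01307e-08
Denominator: 1.87648e-08 + 2.95172e-09 + 1.01307e-08 = 3.18472e-08
P(Group 3 | data) ≈ 0.3181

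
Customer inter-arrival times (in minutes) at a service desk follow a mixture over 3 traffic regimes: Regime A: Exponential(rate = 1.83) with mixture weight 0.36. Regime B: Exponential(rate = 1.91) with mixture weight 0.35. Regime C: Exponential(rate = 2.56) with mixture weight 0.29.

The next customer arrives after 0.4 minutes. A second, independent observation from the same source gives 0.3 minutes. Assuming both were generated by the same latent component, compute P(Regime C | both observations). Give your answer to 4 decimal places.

0.3209

By Bayes' theorem, P(k | x) = π_k f_k(x) / Σ_j π_j f_j(x).
Since both observations come from the same component, the likelihood for component k is f_k(x₁)·f_k(x₂).
  p_A = [1.83·e^(−1.83·0.4) = 1.83·e^(−0.7320) = 0.880131] × [1.05687] = 0.930188
  p_B = [1.91·e^(−1.91·0.4) = 1.91·e^(−0.7640) = 0.889677] × [1.07692] = 0.958109
  p_C = [2.56·e^(−2.56·0.4) = 2.56·e^(−1.0240) = 0.919438] × [1.18769] = 1.092
Weight by the priors:
  π_A·p_A = 0.36 × 0.930188 = 0.334868
  π_B·p_B = 0.35 × 0.958109 = 0.335338
  π_C·p_C = 0.29 × 1.092 = 0.316681
Marginal: 0.334868 + 0.335338 + 0.316681 = 0.986887
P(Regime C | x₁,x₂) = 0.316681 / 0.986887 ≈ 0.3209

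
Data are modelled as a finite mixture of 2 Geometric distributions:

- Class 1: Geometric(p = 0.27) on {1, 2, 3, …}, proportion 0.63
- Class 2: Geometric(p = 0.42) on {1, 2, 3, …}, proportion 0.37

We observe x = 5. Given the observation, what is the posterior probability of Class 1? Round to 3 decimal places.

The responsibility of component k is π_k f_k(x) divided by Σ_j π_j f_j(x).
Component likelihoods at x = 5:
  f_1 = 0.0766753
  f_2 = 0.0475293
Prior × likelihood for each component:
  π_1·f_1 = 0.63 × 0.0766753 = 0.0483054
  π_2·f_2 = 0.37 × 0.0475293 = 0.0175858
Normaliser: 0.0483054 + 0.0175858 = 0.0658912
So the posterior for Class 1 is 0.0483054 / 0.0658912 ≈ 0.733.

0.733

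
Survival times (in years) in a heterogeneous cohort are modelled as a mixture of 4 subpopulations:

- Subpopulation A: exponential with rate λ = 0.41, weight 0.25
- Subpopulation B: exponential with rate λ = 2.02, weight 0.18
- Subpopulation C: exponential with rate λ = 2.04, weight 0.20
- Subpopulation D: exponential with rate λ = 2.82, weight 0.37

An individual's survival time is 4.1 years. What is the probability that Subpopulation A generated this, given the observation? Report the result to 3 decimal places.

The responsibility of component k is π_k f_k(x) divided by Σ_j π_j f_j(x).
Evaluate each component's likelihood at the observed value:
  f_A = 0.41·e^(−0.41·4.1) = 0.41·e^(−1.6810) = 0.076337
  f_B = 2.02·e^(−2.02·4.1) = 2.02·e^(−8.2820) = 0.000511122
  f_C = 2.04·e^(−2.04·4.1) = 2.04·e^(−8.3640) = 0.000475544
  f_D = 2.82·e^(−2.82·4.1) = 2.82·e^(−11.5620) = 2.68495e-05
Prior × likelihood for each component:
  π_A·f_A = 0.25 × 0.076337 = 0.0190842
  π_B·f_B = 0.18 × 0.000511122 = 9.20019e-05
  π_C·f_C = 0.20 × 0.000475544 = 9.51089e-05
  π_D·f_D = 0.37 × 2.68495e-05 = 9.93432e-06
Sum: 0.0190842 + 9.20019e-05 + 9.51089e-05 + 9.93432e-06 = 0.0192813
So the posterior for Subpopulation A is 0.0190842 / 0.0192813 ≈ 0.990.

0.990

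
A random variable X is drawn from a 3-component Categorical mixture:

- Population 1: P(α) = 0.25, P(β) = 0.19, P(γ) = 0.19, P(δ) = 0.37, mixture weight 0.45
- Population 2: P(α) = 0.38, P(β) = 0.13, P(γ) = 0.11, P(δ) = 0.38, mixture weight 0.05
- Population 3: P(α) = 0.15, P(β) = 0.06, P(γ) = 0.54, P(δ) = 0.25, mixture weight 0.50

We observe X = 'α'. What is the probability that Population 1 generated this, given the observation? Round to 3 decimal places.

0.545

P(component k | x) = π_k·f_k(x) / marginal(x), where marginal(x) = Σ_j π_j·f_j(x).
Categorical probabilities:
  p_1 = P(α | comp) = 0.25
  p_2 = P(α | comp) = 0.38
  p_3 = P(α | comp) = 0.15
Multiply by the mixture weights:
  π_1·p_1 = 0.45 × 0.25 = 0.1125
  π_2·p_2 = 0.05 × 0.38 = 0.019
  π_3·p_3 = 0.50 × 0.15 = 0.075
Evidence: 0.1125 + 0.019 + 0.075 = 0.2065
So the posterior for Population 1 is 0.1125 / 0.2065 ≈ 0.545.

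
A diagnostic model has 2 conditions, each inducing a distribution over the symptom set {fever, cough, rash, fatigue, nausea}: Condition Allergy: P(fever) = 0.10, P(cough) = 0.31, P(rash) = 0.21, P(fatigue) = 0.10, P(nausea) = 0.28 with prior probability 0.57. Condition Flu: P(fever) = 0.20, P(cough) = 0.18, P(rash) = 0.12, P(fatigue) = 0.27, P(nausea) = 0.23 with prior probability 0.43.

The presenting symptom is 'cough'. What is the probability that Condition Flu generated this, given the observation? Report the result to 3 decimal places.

0.305

Posterior ∝ prior × likelihood, so P(k | x) ∝ π_k f_k(x); normalise over all components.
Component likelihoods at x = 'cough':
  p_Allergy = 0.31
  p_Flu = 0.18
Weight by the priors:
  π_Allergy·p_Allergy = 0.57 × 0.31 = 0.1767
  π_Flu·p_Flu = 0.43 × 0.18 = 0.0774
Sum: 0.1767 + 0.0774 = 0.2541
P(Condition Flu | data) = 0.0774 / 0.2541 ≈ 0.305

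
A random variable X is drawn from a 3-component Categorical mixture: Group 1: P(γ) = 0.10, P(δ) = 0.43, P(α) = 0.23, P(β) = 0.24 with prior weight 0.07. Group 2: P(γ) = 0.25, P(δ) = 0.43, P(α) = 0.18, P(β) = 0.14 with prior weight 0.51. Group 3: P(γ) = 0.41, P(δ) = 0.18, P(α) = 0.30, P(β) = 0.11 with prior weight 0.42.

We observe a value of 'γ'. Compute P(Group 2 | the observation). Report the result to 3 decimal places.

0.416

Posterior ∝ prior × likelihood, so P(k | x) ∝ w_k f_k(x); normalise over all components.
Component likelihoods at x = 'γ':
  L_1 = P(γ | comp) = 0.10
  L_2 = P(γ | comp) = 0.25
  L_3 = P(γ | comp) = 0.41
Unnormalised posteriors:
  w_1·L_1 = 0.07 × 0.1 = 0.007
  w_2·L_2 = 0.51 × 0.25 = 0.1275
  w_3·L_3 = 0.42 × 0.41 = 0.1722
Normaliser: 0.007 + 0.1275 + 0.1722 = 0.3067
So the posterior for Group 2 is 0.1275 / 0.3067 ≈ 0.416.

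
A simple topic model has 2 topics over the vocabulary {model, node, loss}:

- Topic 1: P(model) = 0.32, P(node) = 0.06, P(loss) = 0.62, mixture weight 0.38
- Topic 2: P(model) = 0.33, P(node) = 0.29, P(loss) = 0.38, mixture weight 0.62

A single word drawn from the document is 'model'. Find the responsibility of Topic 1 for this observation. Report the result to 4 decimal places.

0.3728

The responsibility of component k is π_k f_k(x) divided by Σ_j π_j f_j(x).
Categorical probabilities:
  L_1 = 0.32
  L_2 = 0.33
Weight by the priors:
  π_1·L_1 = 0.38 × 0.32 = 0.1216
  π_2·L_2 = 0.62 × 0.33 = 0.2046
Denominator: 0.1216 + 0.2046 = 0.3262
P(Topic 1 | data) ≈ 0.3728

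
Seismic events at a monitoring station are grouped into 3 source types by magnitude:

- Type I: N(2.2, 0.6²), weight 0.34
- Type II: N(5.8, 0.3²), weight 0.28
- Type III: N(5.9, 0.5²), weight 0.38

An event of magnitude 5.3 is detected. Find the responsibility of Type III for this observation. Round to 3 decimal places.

0.614

P(component k | x) = P(Z=k)·f_k(x) / marginal(x), where marginal(x) = Σ_j P(Z=j)·f_j(x).
Normal densities:
  f_I = 1.06202e-06
  f_II = 0.33159
  f_III = 0.388372
Prior × likelihood for each component:
  P(Z=I)·f_I = 0.34 × 1.06202e-06 = 3.61088e-07
  P(Z=II)·f_II = 0.28 × 0.33159 = 0.0928453
  P(Z=III)·f_III = 0.38 × 0.388372 = 0.147581
Denominator: 3.61088e-07 + 0.0928453 + 0.147581 = 0.240427
Responsibility of Type III: 0.147581 / 0.240427 ≈ 0.614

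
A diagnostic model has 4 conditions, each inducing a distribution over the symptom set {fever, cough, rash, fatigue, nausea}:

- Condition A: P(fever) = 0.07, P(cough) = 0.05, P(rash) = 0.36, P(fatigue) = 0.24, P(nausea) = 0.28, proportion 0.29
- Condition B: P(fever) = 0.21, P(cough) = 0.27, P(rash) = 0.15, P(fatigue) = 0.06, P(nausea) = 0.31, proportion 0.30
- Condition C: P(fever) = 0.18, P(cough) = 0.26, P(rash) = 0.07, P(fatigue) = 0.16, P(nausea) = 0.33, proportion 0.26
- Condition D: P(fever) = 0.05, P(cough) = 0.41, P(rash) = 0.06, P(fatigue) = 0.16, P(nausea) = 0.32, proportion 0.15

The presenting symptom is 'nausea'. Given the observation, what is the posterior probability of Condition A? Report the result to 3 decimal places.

0.264

The responsibility of component k is w_k f_k(x) divided by Σ_j w_j f_j(x).
Categorical probabilities:
  L_A = P(nausea | comp) = 0.28
  L_B = P(nausea | comp) = 0.31
  L_C = P(nausea | comp) = 0.33
  L_D = P(nausea | comp) = 0.32
Unnormalised posteriors:
  w_A·L_A = 0.29 × 0.28 = 0.0812
  w_B·L_B = 0.30 × 0.31 = 0.093
  w_C·L_C = 0.26 × 0.33 = 0.0858
  w_D·L_D = 0.15 × 0.32 = 0.048
Denominator: 0.0812 + 0.093 + 0.0858 + 0.048 = 0.308
P(Condition A | x) ≈ 0.264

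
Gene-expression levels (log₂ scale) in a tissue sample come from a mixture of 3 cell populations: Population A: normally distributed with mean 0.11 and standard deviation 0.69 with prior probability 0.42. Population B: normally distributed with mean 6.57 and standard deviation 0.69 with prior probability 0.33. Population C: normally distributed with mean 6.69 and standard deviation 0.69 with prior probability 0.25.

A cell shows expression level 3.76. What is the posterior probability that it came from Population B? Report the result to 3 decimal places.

0.729

Apply Bayes' rule: the posterior for each component is proportional to its prior times its likelihood at x.
Evaluate each component's likelihood at the observed value:
  L_A = 4.8498e-07
  L_B = 0.000144771
  L_C = 7.02301e-05
Unnormalised posteriors:
  w_A·L_A = 0.42 × 4.8498e-07 = 2.03692e-07
  w_B·L_B = 0.33 × 0.000144771 = 4.77745e-05
  w_C·L_C = 0.25 × 7.02301e-05 = 1.75575e-05
Sum: 2.03692e-07 + 4.77745e-05 + 1.75575e-05 = 6.55358e-05
So the posterior for Population B is 4.77745e-05 / 6.55358e-05 ≈ 0.729.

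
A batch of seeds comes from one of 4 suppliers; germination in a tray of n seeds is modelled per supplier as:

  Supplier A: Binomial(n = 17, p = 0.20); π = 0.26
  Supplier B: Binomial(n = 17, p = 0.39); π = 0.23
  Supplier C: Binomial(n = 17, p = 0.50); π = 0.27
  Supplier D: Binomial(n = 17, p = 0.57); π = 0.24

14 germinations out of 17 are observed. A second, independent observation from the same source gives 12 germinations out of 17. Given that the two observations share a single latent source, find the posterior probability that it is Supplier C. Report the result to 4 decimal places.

By Bayes' theorem, P(k | x) = w_k f_k(x) / Σ_j w_j f_j(x).
Since both observations come from the same component, the likelihood for component k is f_k(x₁)·f_k(x₂).
  p_A = [C(17,14)·0.20^14·0.80^3 = 680·1.6384e-10·0.512 = 5.70425e-08] × [8.30539e-06] = 4.73761e-13
  p_B = [C(17,14)·0.39^14·0.61^3 = 680·1.88323e-06·0.226981 = 0.000290672] × [0.00647105] = 1.88095e-06
  p_C = [C(17,14)·0.50^14·0.50^3 = 680·6.10352e-05·0.125 = 0.00518799] × [0.0472107] = 0.000244929
  p_D = [C(17,14)·0.57^14·0.43^3 = 680·0.000382162·0.079507 = 0.0206615] × [0.107002] = 0.00221082
Weight by the priors:
  w_A·p_A = 0.26 × 4.73761e-13 = 1.23178e-13
  w_B·p_B = 0.23 × 1.88095e-06 = 4.32619e-07
  w_C·p_C = 0.27 × 0.000244929 = 6.61307e-05
  w_D·p_D = 0.24 × 0.00221082 = 0.000530596
Evidence: 1.23178e-13 + 4.32619e-07 + 6.61307e-05 + 0.000530596 = 0.00059716
Responsibility of Supplier C: 6.61307e-05 / 0.00059716 ≈ 0.1107

0.1107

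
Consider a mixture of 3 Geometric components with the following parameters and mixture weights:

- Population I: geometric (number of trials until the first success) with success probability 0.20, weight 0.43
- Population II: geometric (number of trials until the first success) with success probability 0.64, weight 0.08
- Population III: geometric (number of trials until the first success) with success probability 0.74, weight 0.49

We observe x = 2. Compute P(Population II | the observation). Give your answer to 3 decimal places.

0.102

P(component k | x) = π_k·f_k(x) / marginal(x), where marginal(x) = Σ_j π_j·f_j(x).
Evaluate each component's likelihood at the observed value:
  f_I = 0.16
  f_II = 0.2304
  f_III = 0.1924
Unnormalised posteriors:
  π_I·f_I = 0.43 × 0.16 = 0.0688
  π_II·f_II = 0.08 × 0.2304 = 0.018432
  π_III·f_III = 0.49 × 0.1924 = 0.094276
Normaliser: 0.0688 + 0.018432 + 0.094276 = 0.181508
So the posterior for Population II is 0.018432 / 0.181508 ≈ 0.102.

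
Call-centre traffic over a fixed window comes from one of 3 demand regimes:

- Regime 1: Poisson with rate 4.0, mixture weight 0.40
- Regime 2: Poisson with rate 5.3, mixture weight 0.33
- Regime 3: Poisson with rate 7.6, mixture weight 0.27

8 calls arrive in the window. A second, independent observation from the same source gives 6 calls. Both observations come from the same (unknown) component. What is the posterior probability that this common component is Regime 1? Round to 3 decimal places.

0.122

The responsibility of component k is P(Z=k) f_k(x) divided by Σ_j P(Z=j) f_j(x).
Since both observations come from the same component, the likelihood for component k is f_k(x₁)·f_k(x₂).
  L_1 = [e^(−4.0)·4.0^8/8! = 0.0297702] × [0.104196] = 0.00310192
  L_2 = [e^(−5.3)·5.3^8/8! = 0.0770772] × [0.15366] = 0.0118437
  L_3 = [e^(−7.6)·7.6^8/8! = 0.13815] × [0.13394] = 0.0185038
Multiply by the mixture weights:
  P(Z=1)·L_1 = 0.40 × 0.00310192 = 0.00124077
  P(Z=2)·L_2 = 0.33 × 0.0118437 = 0.00390842
  P(Z=3)·L_3 = 0.27 × 0.0185038 = 0.00499603
Normaliser: 0.00124077 + 0.00390842 + 0.00499603 = 0.0101452
Responsibility of Regime 1: 0.00124077 / 0.0101452 ≈ 0.122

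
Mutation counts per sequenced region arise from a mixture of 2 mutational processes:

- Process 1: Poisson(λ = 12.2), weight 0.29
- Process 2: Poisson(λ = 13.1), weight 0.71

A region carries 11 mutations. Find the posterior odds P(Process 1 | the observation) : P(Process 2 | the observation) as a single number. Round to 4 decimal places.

Posterior odds = (π_i f_i(x)) / (π_j f_j(x)); the normalising sum cancels.
Evaluate each component's likelihood at the observed value:
  f_1 = e^(−12.2)·12.2^11/11! = 0.112308
  f_2 = e^(−13.1)·13.1^11/11! = 0.0999012
Odds = (0.29/0.71) × (0.112308/0.0999012) = 0.408451 × 1.12419 ≈ 0.4592

0.4592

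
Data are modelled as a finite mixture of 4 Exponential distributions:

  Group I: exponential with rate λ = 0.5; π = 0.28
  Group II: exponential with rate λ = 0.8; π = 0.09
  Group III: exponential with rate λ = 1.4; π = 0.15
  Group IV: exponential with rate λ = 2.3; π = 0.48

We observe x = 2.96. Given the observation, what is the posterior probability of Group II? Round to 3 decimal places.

0.156

Posterior ∝ prior × likelihood, so P(k | x) ∝ w_k f_k(x); normalise over all components.
Evaluate each component's likelihood at the observed value:
  f_I = 0.5·e^(−0.5·2.96) = 0.5·e^(−1.4800) = 0.113819
  f_II = 0.8·e^(−0.8·2.96) = 0.8·e^(−2.3680) = 0.0749343
  f_III = 1.4·e^(−1.4·2.96) = 1.4·e^(−4.1440) = 0.022203
  f_IV = 2.3·e^(−2.3·2.96) = 2.3·e^(−6.8080) = 0.00254127
Prior × likelihood for each component:
  w_I·f_I = 0.28 × 0.113819 = 0.0318693
  w_II·f_II = 0.09 × 0.0749343 = 0.00674409
  w_III·f_III = 0.15 × 0.022203 = 0.00333045
  w_IV·f_IV = 0.48 × 0.00254127 = 0.00121981
Marginal: 0.0318693 + 0.00674409 + 0.00333045 + 0.00121981 = 0.0431636
Responsibility of Group II: 0.00674409 / 0.0431636 ≈ 0.156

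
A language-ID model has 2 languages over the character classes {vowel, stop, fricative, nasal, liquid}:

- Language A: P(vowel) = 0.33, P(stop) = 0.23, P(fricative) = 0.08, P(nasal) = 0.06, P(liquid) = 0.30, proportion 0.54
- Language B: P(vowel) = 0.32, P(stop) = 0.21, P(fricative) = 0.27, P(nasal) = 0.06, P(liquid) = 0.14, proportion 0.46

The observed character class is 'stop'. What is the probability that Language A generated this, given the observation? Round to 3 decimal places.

0.562

Posterior ∝ prior × likelihood, so P(k | x) ∝ P(Z=k) f_k(x); normalise over all components.
Evaluate each component's likelihood at the observed value:
  f_A = P(stop | comp) = 0.23
  f_B = P(stop | comp) = 0.21
Multiply by the mixture weights:
  P(Z=A)·f_A = 0.54 × 0.23 = 0.1242
  P(Z=B)·f_B = 0.46 × 0.21 = 0.0966
Evidence: 0.1242 + 0.0966 = 0.2208
P(Language A | x) ≈ 0.562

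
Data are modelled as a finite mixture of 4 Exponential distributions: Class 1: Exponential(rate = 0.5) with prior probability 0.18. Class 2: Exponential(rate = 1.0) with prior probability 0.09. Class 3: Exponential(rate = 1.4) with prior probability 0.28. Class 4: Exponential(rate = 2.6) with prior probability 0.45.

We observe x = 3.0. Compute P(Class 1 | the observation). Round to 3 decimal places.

0.649

The responsibility of component k is w_k f_k(x) divided by Σ_j w_j f_j(x).
Evaluate each component's likelihood at the observed value:
  p_1 = 0.5·e^(−0.5·3.0) = 0.5·e^(−1.5000) = 0.111565
  p_2 = 1.0·e^(−1.0·3.0) = 1.0·e^(−3.0000) = 0.0497871
  p_3 = 1.4·e^(−1.4·3.0) = 1.4·e^(−4.2000) = 0.0209938
  p_4 = 2.6·e^(−2.6·3.0) = 2.6·e^(−7.8000) = 0.00106531
Unnormalised posteriors:
  w_1·p_1 = 0.18 × 0.111565 = 0.0200817
  w_2·p_2 = 0.09 × 0.0497871 = 0.00448084
  w_3·p_3 = 0.28 × 0.0209938 = 0.00587827
  w_4·p_4 = 0.45 × 0.00106531 = 0.00047939
Normaliser: 0.0200817 + 0.00448084 + 0.00587827 + 0.00047939 = 0.0309202
Responsibility of Class 1: 0.0200817 / 0.0309202 ≈ 0.649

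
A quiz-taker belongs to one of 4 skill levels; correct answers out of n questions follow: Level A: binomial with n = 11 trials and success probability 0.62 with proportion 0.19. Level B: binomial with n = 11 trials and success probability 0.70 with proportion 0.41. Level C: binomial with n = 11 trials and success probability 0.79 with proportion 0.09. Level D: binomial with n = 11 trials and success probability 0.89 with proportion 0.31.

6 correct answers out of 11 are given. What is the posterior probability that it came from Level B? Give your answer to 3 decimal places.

The responsibility of component k is w_k f_k(x) divided by Σ_j w_j f_j(x).
Component likelihoods at x = 6 correct answers out of 11:
  f_A = C(11,6)·0.62^6·0.38^5 = 462·0.0568002·0.00792352 = 0.207927
  f_B = C(11,6)·0.70^6·0.30^5 = 462·0.117649·0.00243 = 0.13208
  f_C = C(11,6)·0.79^6·0.21^5 = 462·0.243087·0.00040841 = 0.0458671
  f_D = C(11,6)·0.89^6·0.11^5 = 462·0.496981·1.61051e-05 = 0.00369782
Unnormalised posteriors:
  w_A·f_A = 0.19 × 0.207927 = 0.0395061
  w_B·f_B = 0.41 × 0.13208 = 0.0541527
  w_C·f_C = 0.09 × 0.0458671 = 0.00412804
  w_D·f_D = 0.31 × 0.00369782 = 0.00114632
Sum: 0.0395061 + 0.0541527 + 0.00412804 + 0.00114632 = 0.0989331
Responsibility of Level B: 0.0541527 / 0.0989331 ≈ 0.547

0.547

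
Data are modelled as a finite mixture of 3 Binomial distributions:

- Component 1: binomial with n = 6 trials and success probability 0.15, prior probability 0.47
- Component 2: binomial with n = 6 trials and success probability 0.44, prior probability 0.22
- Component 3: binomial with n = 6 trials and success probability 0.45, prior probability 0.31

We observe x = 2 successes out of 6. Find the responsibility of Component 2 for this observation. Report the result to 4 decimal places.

Apply Bayes' rule: the posterior for each component is proportional to its prior times its likelihood at x.
Evaluate each component's likelihood at the observed value:
  f_1 = 0.176177
  f_2 = 0.285594
  f_3 = 0.27795
Weight by the priors:
  π_1·f_1 = 0.47 × 0.176177 = 0.0828032
  π_2·f_2 = 0.22 × 0.285594 = 0.0628306
  π_3·f_3 = 0.31 × 0.27795 = 0.0861646
Evidence: 0.0828032 + 0.0628306 + 0.0861646 = 0.231798
P(Component 2 | 2 successes out of 6) ≈ 0.2711

0.2711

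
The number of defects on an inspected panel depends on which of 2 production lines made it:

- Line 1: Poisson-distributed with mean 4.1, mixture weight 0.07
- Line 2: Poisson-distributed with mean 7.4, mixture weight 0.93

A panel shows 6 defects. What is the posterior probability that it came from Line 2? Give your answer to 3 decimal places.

By Bayes' theorem, P(k | x) = π_k f_k(x) / Σ_j π_j f_j(x).
Component likelihoods at x = 6 defects:
  L_1 = e^(−4.1)·4.1^6/6! = 0.109336
  L_2 = e^(−7.4)·7.4^6/6! = 0.139405
Unnormalised posteriors:
  π_1·L_1 = 0.07 × 0.109336 = 0.00765352
  π_2·L_2 = 0.93 × 0.139405 = 0.129647
Marginal: 0.00765352 + 0.129647 = 0.1373
So the posterior for Line 2 is 0.129647 / 0.1373 ≈ 0.944.

0.944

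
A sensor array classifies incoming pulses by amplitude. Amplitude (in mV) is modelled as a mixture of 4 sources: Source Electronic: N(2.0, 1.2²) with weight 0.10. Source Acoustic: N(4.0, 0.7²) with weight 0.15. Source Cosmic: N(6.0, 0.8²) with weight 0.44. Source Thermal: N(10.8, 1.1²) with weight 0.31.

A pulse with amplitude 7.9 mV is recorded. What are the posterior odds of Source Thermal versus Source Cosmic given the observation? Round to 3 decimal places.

Since P(k|x) ∝ P(Z=k) f_k(x), the posterior odds are P(Z=i) f_i(x) / (P(Z=j) f_j(x)).
Component likelihoods at x = 7.9 mV:
  L_Electronic = 1.87282e-06
  L_Acoustic = 1.03606e-07
  L_Cosmic = 0.0297149
  L_Thermal = 0.0112268
Odds = (0.31/0.44) × (0.0112268/0.0297149) = 0.704545 × 0.377816 ≈ 0.266

0.266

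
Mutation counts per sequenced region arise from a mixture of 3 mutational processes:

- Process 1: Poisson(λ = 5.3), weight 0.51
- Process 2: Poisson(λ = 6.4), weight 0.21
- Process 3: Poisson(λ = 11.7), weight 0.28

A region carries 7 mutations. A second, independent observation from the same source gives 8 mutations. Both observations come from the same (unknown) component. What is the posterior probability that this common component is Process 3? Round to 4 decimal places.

0.1097

By Bayes' theorem, P(k | x) = π_k f_k(x) / Σ_j π_j f_j(x).
Since both observations come from the same component, the likelihood for component k is f_k(x₁)·f_k(x₂).
  f_1 = [0.116343] × [0.0770772] = 0.00896738
  f_2 = [0.144992] × [0.115994] = 0.0168182
  f_3 = [0.0493884] × [0.0722306] = 0.00356735
Weight by the priors:
  π_1·f_1 = 0.51 × 0.00896738 = 0.00457336
  π_2·f_2 = 0.21 × 0.0168182 = 0.00353182
  π_3·f_3 = 0.28 × 0.00356735 = 0.000998859
Marginal: 0.00457336 + 0.00353182 + 0.000998859 = 0.00910404
P(Process 3 | x) ≈ 0.1097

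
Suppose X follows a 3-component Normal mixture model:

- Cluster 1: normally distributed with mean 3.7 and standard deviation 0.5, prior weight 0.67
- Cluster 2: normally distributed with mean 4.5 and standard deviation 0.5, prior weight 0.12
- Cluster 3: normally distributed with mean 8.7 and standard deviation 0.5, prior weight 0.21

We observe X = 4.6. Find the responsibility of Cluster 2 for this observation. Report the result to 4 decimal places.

By Bayes' theorem, P(k | x) = w_k f_k(x) / Σ_j w_j f_j(x).
Evaluate each component's likelihood at the observed value:
  L_1 = 0.1579
  L_2 = 0.782085
  L_3 = 1.99968e-15
Weight by the priors:
  w_1·L_1 = 0.67 × 0.1579 = 0.105793
  w_2·L_2 = 0.12 × 0.782085 = 0.0938502
  w_3·L_3 = 0.21 × 1.99968e-15 = 4.19932e-16
Marginal: 0.105793 + 0.0938502 + 4.19932e-16 = 0.199643
P(Cluster 2 | data) = 0.0938502 / 0.199643 ≈ 0.4701

0.4701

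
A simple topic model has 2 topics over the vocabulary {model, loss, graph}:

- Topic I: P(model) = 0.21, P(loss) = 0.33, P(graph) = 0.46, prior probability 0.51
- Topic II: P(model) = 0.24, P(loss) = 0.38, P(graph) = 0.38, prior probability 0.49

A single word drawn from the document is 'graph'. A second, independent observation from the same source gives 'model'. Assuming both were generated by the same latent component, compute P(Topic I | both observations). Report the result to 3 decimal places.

By Bayes' theorem, P(k | x) = π_k f_k(x) / Σ_j π_j f_j(x).
Since both observations come from the same component, the likelihood for component k is f_k(x₁)·f_k(x₂).
  L_I = [0.46] × [0.21] = 0.0966
  L_II = [0.38] × [0.24] = 0.0912
Prior × likelihood for each component:
  π_I·L_I = 0.51 × 0.0966 = 0.049266
  π_II·L_II = 0.49 × 0.0912 = 0.044688
Denominator: 0.049266 + 0.044688 = 0.093954
P(Topic I | data) ≈ 0.524

0.524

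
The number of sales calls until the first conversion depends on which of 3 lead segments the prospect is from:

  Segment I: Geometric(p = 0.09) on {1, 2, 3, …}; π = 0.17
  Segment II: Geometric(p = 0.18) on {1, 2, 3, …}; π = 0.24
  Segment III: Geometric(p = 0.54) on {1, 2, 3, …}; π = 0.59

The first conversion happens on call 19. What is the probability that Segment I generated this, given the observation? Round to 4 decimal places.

P(component k | x) = P(Z=k)·f_k(x) / marginal(x), where marginal(x) = Σ_j P(Z=j)·f_j(x).
Component likelihoods at x = 19:
  f_I = 0.09·(1−0.09)^18 = 0.09·0.183124 = 0.0164812
  f_II = 0.18·(1−0.18)^18 = 0.18·0.0280963 = 0.00505734
  f_III = 0.54·(1−0.54)^18 = 0.54·8.50435e-07 = 4.59235e-07
Prior × likelihood for each component:
  P(Z=I)·f_I = 0.17 × 0.0164812 = 0.0028018
  P(Z=II)·f_II = 0.24 × 0.00505734 = 0.00121376
  P(Z=III)·f_III = 0.59 × 4.59235e-07 = 2.70948e-07
Denominator: 0.0028018 + 0.00121376 + 2.70948e-07 = 0.00401583
P(Segment I | data) = 0.0028018 / 0.00401583 ≈ 0.6977

0.6977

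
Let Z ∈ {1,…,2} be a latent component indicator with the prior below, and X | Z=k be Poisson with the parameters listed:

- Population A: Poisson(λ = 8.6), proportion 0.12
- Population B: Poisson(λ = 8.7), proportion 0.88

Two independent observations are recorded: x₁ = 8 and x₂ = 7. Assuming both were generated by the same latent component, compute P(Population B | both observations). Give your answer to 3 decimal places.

0.877

The responsibility of component k is w_k f_k(x) divided by Σ_j w_j f_j(x).
Since both observations come from the same component, the likelihood for component k is f_k(x₁)·f_k(x₂).
  L_A = [e^(−8.6)·8.6^8/8! = 0.136626] × [0.127094] = 0.0173644
  L_B = [e^(−8.7)·8.7^8/8! = 0.135604] × [0.124693] = 0.0169088
Unnormalised posteriors:
  w_A·L_A = 0.12 × 0.0173644 = 0.00208373
  w_B·L_B = 0.88 × 0.0169088 = 0.0148798
Marginal: 0.00208373 + 0.0148798 = 0.0169635
P(Population B | data) = 0.0148798 / 0.0169635 ≈ 0.877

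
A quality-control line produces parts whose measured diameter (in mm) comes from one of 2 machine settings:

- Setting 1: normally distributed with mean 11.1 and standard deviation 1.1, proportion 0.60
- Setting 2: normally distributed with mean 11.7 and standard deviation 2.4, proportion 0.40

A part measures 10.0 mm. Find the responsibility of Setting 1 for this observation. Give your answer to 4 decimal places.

The responsibility of component k is π_k f_k(x) divided by Σ_j π_j f_j(x).
Evaluate each component's likelihood at the observed value:
  f_1 = (1/(1.1·√(2π)))·exp(−(10.0−11.1)²/(2·1.1²)) = 0.362675·exp(-0.50000) = 0.219973
  f_2 = (1/(2.4·√(2π)))·exp(−(10.0−11.7)²/(2·2.4²)) = 0.166226·exp(-0.25087) = 0.129345
Unnormalised posteriors:
  π_1·f_1 = 0.60 × 0.219973 = 0.131984
  π_2·f_2 = 0.40 × 0.129345 = 0.0517378
Sum: 0.131984 + 0.0517378 = 0.183722
P(Setting 1 | x) ≈ 0.7184

0.7184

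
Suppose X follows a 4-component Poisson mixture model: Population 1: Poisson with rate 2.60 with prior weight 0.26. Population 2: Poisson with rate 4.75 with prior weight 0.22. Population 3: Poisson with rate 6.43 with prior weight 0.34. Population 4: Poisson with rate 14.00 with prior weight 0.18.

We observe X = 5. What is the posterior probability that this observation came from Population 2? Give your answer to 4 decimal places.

The responsibility of component k is w_k f_k(x) divided by Σ_j w_j f_j(x).
Evaluate each component's likelihood at the observed value:
  L_1 = 0.0735394
  L_2 = 0.174336
  L_3 = 0.147693
  L_4 = 0.0037268
Unnormalised posteriors:
  w_1·L_1 = 0.26 × 0.0735394 = 0.0191202
  w_2·L_2 = 0.22 × 0.174336 = 0.038354
  w_3·L_3 = 0.34 × 0.147693 = 0.0502156
  w_4·L_4 = 0.18 × 0.0037268 = 0.000670824
Marginal: 0.0191202 + 0.038354 + 0.0502156 + 0.000670824 = 0.108361
Responsibility of Population 2: 0.038354 / 0.108361 ≈ 0.3539

0.3539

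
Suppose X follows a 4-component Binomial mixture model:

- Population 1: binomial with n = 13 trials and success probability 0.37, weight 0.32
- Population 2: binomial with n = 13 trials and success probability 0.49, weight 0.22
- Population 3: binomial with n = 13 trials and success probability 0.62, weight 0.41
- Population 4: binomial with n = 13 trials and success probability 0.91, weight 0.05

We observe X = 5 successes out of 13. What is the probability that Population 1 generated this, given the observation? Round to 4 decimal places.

Apply Bayes' rule: the posterior for each component is proportional to its prior times its likelihood at x.
Binomial probabilities:
  p_1 = 0.221468
  p_2 = 0.166387
  p_3 = 0.0512632
  p_4 = 3.45721e-06
Weight by the priors:
  π_1·p_1 = 0.32 × 0.221468 = 0.0708699
  π_2·p_2 = 0.22 × 0.166387 = 0.0366052
  π_3·p_3 = 0.41 × 0.0512632 = 0.0210179
  π_4·p_4 = 0.05 × 3.45721e-06 = 1.7286e-07
Evidence: 0.0708699 + 0.0366052 + 0.0210179 + 1.7286e-07 = 0.128493
P(Population 1 | the observation) = 0.0708699 / 0.128493 ≈ 0.5515

0.5515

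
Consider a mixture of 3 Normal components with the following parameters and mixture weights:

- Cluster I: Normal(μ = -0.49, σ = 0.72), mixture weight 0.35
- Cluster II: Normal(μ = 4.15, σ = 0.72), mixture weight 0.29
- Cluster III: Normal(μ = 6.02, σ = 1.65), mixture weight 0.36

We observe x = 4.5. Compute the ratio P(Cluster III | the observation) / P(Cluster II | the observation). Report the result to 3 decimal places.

0.399

Posterior odds = (π_i f_i(x)) / (π_j f_j(x)); the normalising sum cancels.
Evaluate each component's likelihood at the observed value:
  L_I = 2.05793e-11
  L_II = 0.49234
  L_III = 0.158179
Odds = (0.36/0.29) × (0.158179/0.49234) = 1.24138 × 0.32128 ≈ 0.399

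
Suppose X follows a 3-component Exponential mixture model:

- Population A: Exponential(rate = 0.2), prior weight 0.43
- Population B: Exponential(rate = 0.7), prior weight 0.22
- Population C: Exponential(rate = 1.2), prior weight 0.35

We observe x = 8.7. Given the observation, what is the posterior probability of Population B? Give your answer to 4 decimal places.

By Bayes' theorem, P(k | x) = w_k f_k(x) / Σ_j w_j f_j(x).
Component likelihoods at x = 8.7:
  f_A = 0.2·e^(−0.2·8.7) = 0.2·e^(−1.7400) = 0.0351041
  f_B = 0.7·e^(−0.7·8.7) = 0.7·e^(−6.0900) = 0.00158579
  f_C = 1.2·e^(−1.2·8.7) = 1.2·e^(−10.4400) = 3.5087e-05
Weight by the priors:
  w_A·f_A = 0.43 × 0.0351041 = 0.0150948
  w_B·f_B = 0.22 × 0.00158579 = 0.000348873
  w_C·f_C = 0.35 × 3.5087e-05 = 1.22805e-05
Denominator: 0.0150948 + 0.000348873 + 1.22805e-05 = 0.0154559
P(Population B | x) = 0.000348873 / 0.0154559 ≈ 0.0226

0.0226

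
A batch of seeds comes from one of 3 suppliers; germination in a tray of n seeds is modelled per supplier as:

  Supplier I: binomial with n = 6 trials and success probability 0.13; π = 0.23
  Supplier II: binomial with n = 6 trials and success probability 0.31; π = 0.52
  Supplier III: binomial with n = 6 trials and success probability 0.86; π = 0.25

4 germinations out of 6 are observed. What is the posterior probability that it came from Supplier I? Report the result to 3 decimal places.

Apply Bayes' rule: the posterior for each component is proportional to its prior times its likelihood at x.
Component likelihoods at x = 4 germinations out of 6:
  L_I = 0.00324267
  L_II = 0.0659533
  L_III = 0.16082
Multiply by the mixture weights:
  π_I·L_I = 0.23 × 0.00324267 = 0.000745815
  π_II·L_II = 0.52 × 0.0659533 = 0.0342957
  π_III·L_III = 0.25 × 0.16082 = 0.0402051
Evidence: 0.000745815 + 0.0342957 + 0.0402051 = 0.0752466
So the posterior for Supplier I is 0.000745815 / 0.0752466 ≈ 0.010.

0.010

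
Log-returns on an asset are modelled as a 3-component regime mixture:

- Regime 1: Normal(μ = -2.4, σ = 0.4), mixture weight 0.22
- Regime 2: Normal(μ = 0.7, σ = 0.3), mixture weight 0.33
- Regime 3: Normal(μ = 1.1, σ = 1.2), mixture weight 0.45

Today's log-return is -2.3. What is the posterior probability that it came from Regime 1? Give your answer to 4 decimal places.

0.9875

Apply Bayes' rule: the posterior for each component is proportional to its prior times its likelihood at x.
Component likelihoods at x = -2.3:
  p_1 = (1/(0.4·√(2π)))·exp(−(-2.3−-2.4)²/(2·0.4²)) = 0.997356·exp(-0.03125) = 0.96667
  p_2 = (1/(0.3·√(2π)))·exp(−(-2.3−0.7)²/(2·0.3²)) = 1.329808·exp(-50.00000) = 2.56487e-22
  p_3 = (1/(1.2·√(2π)))·exp(−(-2.3−1.1)²/(2·1.2²)) = 0.332452·exp(-4.01389) = 0.00600508
Weight by the priors:
  π_1·p_1 = 0.22 × 0.96667 = 0.212667
  π_2·p_2 = 0.33 × 2.56487e-22 = 8.46406e-23
  π_3·p_3 = 0.45 × 0.00600508 = 0.00270229
Denominator: 0.212667 + 8.46406e-23 + 0.00270229 = 0.21537
P(Regime 1 | -2.3) ≈ 0.9875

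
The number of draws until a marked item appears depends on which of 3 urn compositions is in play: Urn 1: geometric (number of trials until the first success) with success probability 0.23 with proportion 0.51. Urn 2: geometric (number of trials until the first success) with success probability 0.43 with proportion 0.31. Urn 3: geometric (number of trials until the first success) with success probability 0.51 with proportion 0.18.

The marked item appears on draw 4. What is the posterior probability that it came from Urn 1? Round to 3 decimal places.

P(component k | x) = P(Z=k)·f_k(x) / marginal(x), where marginal(x) = Σ_j P(Z=j)·f_j(x).
Evaluate each component's likelihood at the observed value:
  p_1 = 0.23·(1−0.23)^3 = 0.23·0.456533 = 0.105003
  p_2 = 0.43·(1−0.43)^3 = 0.43·0.185193 = 0.079633
  p_3 = 0.51·(1−0.51)^3 = 0.51·0.117649 = 0.060001
Unnormalised posteriors:
  P(Z=1)·p_1 = 0.51 × 0.105003 = 0.0535513
  P(Z=2)·p_2 = 0.31 × 0.079633 = 0.0246862
  P(Z=3)·p_3 = 0.18 × 0.060001 = 0.0108002
Normaliser: 0.0535513 + 0.0246862 + 0.0108002 = 0.0890377
P(Urn 1 | the observation) ≈ 0.601

0.601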